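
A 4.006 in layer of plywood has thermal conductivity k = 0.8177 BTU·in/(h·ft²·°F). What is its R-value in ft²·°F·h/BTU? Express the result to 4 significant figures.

4.899 ft²·°F·h/BTU

R = L/k = 4.006/0.8177 = 4.8991 ft²·°F·h/BTU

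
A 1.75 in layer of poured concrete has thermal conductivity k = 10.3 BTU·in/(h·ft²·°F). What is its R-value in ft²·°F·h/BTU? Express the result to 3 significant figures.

R = L/k = 1.75/10.3 = 0.1699 ft²·°F·h/BTU

0.170 ft²·°F·h/BTU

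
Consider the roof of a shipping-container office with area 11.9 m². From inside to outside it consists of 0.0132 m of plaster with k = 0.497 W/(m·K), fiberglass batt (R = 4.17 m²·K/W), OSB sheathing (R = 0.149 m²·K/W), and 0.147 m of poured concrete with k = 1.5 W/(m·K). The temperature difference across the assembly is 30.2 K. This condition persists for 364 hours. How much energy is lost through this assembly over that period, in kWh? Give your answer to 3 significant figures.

29.4 kWh

0.0132/0.497 = 0.02656
0.147/1.5 = 0.098
R_total = 0.02656 + 4.17 + 0.149 + 0.098 = 4.444 m²·K/W
Q = 11.9 × 30.2 / 4.444 = 80.88 W
E = 80.88 W × 364 h / 1000 = 29.44 kWh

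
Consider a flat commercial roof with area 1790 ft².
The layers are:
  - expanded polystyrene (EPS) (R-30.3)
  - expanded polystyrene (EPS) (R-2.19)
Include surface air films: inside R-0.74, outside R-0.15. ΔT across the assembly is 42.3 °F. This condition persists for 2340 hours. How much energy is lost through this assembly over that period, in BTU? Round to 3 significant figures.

5310000 BTU

R_total = 0.74 + 30.3 + 2.19 + 0.15 = 33.38 ft²·°F·h/BTU
Q = 1790 × 42.3 / 33.38 = 2268 BTU/h
E = 2268 × 2340 = 5308000 BTU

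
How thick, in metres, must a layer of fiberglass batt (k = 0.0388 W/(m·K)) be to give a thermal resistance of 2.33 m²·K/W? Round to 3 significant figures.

L = R·k = 2.33 × 0.0388 = 0.0904 m

0.0904 m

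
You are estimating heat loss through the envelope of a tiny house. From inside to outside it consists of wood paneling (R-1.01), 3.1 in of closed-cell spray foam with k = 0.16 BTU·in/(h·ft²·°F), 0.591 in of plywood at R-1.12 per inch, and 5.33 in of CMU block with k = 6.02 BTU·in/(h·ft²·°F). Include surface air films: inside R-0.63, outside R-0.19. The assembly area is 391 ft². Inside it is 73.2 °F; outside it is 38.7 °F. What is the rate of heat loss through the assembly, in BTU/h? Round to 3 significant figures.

593 BTU/h

3.1/0.16 = 19.38
0.591 × 1.12 = 0.6619
5.33/6.02 = 0.8854
R_total = 0.63 + 1.01 + 19.38 + 0.6619 + 0.8854 + 0.19 = 22.75 ft²·°F·h/BTU
Q = A·ΔT/R = 391 × (73.2 − 38.7) / 22.75 = 592.9 BTU/h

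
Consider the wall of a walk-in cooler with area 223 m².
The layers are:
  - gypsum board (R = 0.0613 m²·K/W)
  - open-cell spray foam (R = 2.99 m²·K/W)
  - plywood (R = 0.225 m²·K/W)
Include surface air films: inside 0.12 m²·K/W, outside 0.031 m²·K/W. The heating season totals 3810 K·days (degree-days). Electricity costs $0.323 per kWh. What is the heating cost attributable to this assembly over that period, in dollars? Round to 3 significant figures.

R_total = 0.12 + 0.0613 + 2.99 + 0.225 + 0.031 = 3.427 m²·K/W
E = A × HDD × 24 / R / 1000 = 223 × 3810 × 24 / 3.427 / 1000 = 5950 kWh
Cost = 5950 × 0.323 = $1922

1920 dollars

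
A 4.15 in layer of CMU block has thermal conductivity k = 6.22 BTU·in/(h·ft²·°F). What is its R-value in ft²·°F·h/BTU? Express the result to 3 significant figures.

0.667 ft²·°F·h/BTU

R = L/k = 4.15/6.22 = 0.6672 ft²·°F·h/BTU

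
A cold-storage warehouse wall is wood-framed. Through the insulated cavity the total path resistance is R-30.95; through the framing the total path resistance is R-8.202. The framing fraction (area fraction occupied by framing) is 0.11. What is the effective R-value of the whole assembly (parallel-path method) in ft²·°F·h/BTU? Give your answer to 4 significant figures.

23.71 ft²·°F·h/BTU

U_eff = 0.89/30.95 + 0.11/8.202 = 0.028756 + 0.013411 = 0.042167
R_eff = 1/U_eff = 23.715 ft²·°F·h/BTU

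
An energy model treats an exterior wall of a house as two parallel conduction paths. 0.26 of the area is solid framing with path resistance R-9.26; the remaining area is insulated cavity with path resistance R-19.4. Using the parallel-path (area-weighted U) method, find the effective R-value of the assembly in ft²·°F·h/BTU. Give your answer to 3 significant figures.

U_eff = 0.74/19.4 + 0.26/9.26 = 0.03814 + 0.02808 = 0.06622
R_eff = 1/U_eff = 15.1 ft²·°F·h/BTU

15.1 ft²·°F·h/BTU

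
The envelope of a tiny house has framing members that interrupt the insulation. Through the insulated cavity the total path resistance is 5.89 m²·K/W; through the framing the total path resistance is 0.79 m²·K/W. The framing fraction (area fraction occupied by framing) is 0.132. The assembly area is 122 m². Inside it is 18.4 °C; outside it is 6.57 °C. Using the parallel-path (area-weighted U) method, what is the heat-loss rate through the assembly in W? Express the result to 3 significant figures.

454 W

U_eff = 0.868/5.89 + 0.132/0.79 = 0.1474 + 0.1671 = 0.3145
R_eff = 1/U_eff = 3.18 m²·K/W
Q = 122 × (18.4 − 6.57) / 3.18 = 453.8 W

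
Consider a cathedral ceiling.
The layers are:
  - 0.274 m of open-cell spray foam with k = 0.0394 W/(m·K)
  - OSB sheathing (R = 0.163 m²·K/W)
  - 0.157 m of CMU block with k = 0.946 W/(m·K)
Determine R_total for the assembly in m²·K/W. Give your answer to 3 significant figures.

7.28 m²·K/W

0.274/0.0394 = 6.954
0.157/0.946 = 0.166
R_total = 6.954 + 0.163 + 0.166 = 7.283 m²·K/W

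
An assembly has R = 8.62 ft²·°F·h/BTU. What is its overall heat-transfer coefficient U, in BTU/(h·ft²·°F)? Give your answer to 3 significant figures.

0.116 BTU/(h·ft²·°F)

U = 1/R = 1/8.62 = 0.116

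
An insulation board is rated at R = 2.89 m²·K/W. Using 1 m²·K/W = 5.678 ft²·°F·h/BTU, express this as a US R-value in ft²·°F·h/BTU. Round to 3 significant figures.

R_US = 2.89 × 5.678 = 16.41

16.4 ft²·°F·h/BTU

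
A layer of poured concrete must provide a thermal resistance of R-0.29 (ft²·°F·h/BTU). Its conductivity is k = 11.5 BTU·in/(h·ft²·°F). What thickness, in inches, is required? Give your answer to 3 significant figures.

L = R × k = 0.29 × 11.5 = 3.335 in

3.33 in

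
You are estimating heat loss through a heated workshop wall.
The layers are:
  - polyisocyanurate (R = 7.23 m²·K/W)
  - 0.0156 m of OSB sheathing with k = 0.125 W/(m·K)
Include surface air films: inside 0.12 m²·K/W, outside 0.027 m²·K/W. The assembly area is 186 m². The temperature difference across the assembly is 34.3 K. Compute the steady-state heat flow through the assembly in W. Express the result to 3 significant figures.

850 W

0.0156/0.125 = 0.1248
R_total = 0.12 + 7.23 + 0.1248 + 0.027 = 7.502 m²·K/W
Q = A·ΔT/R = 186 × 34.3 / 7.502 = 850.4 W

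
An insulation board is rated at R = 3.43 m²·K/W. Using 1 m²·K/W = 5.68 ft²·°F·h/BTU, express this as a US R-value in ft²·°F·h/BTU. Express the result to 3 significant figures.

19.5 ft²·°F·h/BTU

R_US = 3.43 × 5.68 = 19.48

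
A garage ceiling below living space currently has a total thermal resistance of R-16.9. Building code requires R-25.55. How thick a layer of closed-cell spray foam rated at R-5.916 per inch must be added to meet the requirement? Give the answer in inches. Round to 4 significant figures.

1.462 in

ΔR = 25.55 − 16.9 = 8.65 ft²·°F·h/BTU
L = ΔR / (R/in) = 8.65/5.916 = 1.4621 in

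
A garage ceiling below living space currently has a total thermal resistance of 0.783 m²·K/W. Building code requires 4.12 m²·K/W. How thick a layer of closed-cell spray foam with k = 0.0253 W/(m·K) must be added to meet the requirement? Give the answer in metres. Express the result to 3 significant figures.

0.0844 m

ΔR = 4.12 − 0.783 = 3.337 m²·K/W
L = ΔR × k = 3.337 × 0.0253 = 0.08443 m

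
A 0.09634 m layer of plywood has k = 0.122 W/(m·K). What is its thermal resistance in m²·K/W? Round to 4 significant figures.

R = L/k = 0.09634/0.122 = 0.78967 m²·K/W

0.7897 m²·K/W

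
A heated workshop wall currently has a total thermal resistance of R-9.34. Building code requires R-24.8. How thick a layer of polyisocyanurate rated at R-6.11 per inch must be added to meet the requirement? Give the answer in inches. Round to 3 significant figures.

ΔR = 24.8 − 9.34 = 15.46 ft²·°F·h/BTU
L = ΔR / (R/in) = 15.46/6.11 = 2.53 in

2.53 in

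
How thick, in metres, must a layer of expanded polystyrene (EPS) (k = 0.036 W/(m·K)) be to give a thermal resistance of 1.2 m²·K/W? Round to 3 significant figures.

L = R·k = 1.2 × 0.036 = 0.0432 m

0.0432 m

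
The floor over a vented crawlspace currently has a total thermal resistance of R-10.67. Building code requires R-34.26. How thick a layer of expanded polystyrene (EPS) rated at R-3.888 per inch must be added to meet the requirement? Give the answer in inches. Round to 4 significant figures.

6.067 in

ΔR = 34.26 − 10.67 = 23.59 ft²·°F·h/BTU
L = ΔR / (R/in) = 23.59/3.888 = 6.0674 in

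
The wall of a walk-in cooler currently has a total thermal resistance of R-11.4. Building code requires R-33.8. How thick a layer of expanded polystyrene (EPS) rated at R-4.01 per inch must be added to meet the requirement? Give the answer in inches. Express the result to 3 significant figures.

ΔR = 33.8 − 11.4 = 22.4 ft²·°F·h/BTU
L = ΔR / (R/in) = 22.4/4.01 = 5.586 in

5.59 in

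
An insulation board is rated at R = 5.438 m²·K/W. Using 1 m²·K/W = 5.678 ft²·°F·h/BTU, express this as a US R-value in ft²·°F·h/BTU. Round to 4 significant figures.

R_US = 5.438 × 5.678 = 30.877

30.88 ft²·°F·h/BTU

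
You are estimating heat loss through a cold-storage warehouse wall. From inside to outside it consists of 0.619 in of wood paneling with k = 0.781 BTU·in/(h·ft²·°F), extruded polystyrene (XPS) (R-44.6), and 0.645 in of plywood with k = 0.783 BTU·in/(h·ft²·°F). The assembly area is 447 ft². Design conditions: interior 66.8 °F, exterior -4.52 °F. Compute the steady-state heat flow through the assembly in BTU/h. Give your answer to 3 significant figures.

0.619/0.781 = 0.7926
0.645/0.783 = 0.8238
R_total = 0.7926 + 44.6 + 0.8238 = 46.22 ft²·°F·h/BTU
Q = A·ΔT/R = 447 × (66.8 − (-4.52)) / 46.22 = 689.8 BTU/h

690 BTU/h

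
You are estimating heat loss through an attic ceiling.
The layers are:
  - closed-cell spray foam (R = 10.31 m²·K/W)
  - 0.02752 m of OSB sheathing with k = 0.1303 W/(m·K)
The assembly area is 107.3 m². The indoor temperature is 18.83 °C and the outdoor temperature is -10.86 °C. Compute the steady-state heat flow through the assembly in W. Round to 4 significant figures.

302.8 W

0.02752/0.1303 = 0.2112
R_total = 10.31 + 0.2112 = 10.521 m²·K/W
Q = A·ΔT/R = 107.3 × (18.83 − (-10.86)) / 10.521 = 302.79 W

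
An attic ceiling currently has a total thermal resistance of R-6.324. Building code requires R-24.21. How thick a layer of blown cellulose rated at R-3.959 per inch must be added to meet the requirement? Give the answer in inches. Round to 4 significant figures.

ΔR = 24.21 − 6.324 = 17.886 ft²·°F·h/BTU
L = ΔR / (R/in) = 17.886/3.959 = 4.5178 in

4.518 in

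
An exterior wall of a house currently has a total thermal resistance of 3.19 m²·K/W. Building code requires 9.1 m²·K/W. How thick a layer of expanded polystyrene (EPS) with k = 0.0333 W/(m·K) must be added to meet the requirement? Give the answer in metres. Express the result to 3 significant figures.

0.197 m

ΔR = 9.1 − 3.19 = 5.91 m²·K/W
L = ΔR × k = 5.91 × 0.0333 = 0.1968 m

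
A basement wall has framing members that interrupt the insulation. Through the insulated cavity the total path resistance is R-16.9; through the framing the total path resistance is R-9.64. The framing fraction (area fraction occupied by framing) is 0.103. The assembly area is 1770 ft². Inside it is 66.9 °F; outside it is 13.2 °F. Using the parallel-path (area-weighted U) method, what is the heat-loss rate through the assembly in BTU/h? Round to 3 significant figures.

6060 BTU/h

U_eff = 0.897/16.9 + 0.103/9.64 = 0.05308 + 0.01068 = 0.06376
R_eff = 1/U_eff = 15.68 ft²·°F·h/BTU
Q = 1770 × (66.9 − 13.2) / 15.68 = 6060 BTU/h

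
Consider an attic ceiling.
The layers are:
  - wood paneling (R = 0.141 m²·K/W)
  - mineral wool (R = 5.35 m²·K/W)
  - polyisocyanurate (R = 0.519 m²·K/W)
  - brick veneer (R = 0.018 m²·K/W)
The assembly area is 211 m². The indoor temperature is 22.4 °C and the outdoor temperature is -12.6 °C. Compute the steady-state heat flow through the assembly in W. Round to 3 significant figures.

1230 W

R_total = 0.141 + 5.35 + 0.519 + 0.018 = 6.028 m²·K/W
Q = A·ΔT/R = 211 × (22.4 − (-12.6)) / 6.028 = 1225 W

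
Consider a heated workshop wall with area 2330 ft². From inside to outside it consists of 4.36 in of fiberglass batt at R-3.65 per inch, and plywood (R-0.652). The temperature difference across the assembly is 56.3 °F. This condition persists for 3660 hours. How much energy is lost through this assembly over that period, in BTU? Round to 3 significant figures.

4.36 × 3.65 = 15.91
R_total = 15.91 + 0.652 = 16.57 ft²·°F·h/BTU
Q = 2330 × 56.3 / 16.57 = 7919 BTU/h
E = 7919 × 3660 = 28980000 BTU

29000000 BTU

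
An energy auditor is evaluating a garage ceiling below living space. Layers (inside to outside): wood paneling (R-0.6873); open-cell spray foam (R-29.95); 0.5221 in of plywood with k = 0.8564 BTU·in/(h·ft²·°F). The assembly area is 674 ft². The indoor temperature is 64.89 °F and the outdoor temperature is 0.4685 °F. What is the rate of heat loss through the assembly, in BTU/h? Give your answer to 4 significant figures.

0.5221/0.8564 = 0.60965
R_total = 0.6873 + 29.95 + 0.60965 = 31.247 ft²·°F·h/BTU
Q = A·ΔT/R = 674 × (64.89 − 0.4685) / 31.247 = 1389.6 BTU/h

1390 BTU/h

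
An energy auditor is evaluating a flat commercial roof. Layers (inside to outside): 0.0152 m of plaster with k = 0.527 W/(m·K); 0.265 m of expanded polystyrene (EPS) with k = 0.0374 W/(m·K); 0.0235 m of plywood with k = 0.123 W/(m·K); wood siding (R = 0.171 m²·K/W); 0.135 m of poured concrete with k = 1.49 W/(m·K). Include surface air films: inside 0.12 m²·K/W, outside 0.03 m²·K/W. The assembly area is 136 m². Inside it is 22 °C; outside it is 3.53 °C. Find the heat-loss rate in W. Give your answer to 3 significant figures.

326 W

0.0152/0.527 = 0.02884
0.265/0.0374 = 7.086
0.0235/0.123 = 0.1911
0.135/1.49 = 0.0906
R_total = 0.12 + 0.02884 + 7.086 + 0.1911 + 0.171 + 0.0906 + 0.03 = 7.717 m²·K/W
Q = A·ΔT/R = 136 × (22 − 3.53) / 7.717 = 325.5 W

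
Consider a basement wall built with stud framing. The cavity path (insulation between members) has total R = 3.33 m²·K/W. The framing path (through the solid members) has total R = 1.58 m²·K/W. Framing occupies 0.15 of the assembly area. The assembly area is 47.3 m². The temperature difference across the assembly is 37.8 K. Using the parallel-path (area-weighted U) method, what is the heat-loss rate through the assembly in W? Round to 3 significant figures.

626 W

U_eff = 0.85/3.33 + 0.15/1.58 = 0.2553 + 0.09494 = 0.3502
R_eff = 1/U_eff = 2.856 m²·K/W
Q = 47.3 × 37.8 / 2.856 = 626.1 W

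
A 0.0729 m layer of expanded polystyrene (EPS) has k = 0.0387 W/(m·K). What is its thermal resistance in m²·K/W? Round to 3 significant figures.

R = L/k = 0.0729/0.0387 = 1.884 m²·K/W

1.88 m²·K/W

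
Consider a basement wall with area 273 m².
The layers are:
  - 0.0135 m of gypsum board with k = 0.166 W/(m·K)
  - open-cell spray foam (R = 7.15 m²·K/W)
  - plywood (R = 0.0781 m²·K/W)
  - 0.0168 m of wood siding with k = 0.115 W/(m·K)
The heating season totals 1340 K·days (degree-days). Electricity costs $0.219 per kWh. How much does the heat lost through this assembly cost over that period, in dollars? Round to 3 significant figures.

258 dollars

0.0135/0.166 = 0.08133
0.0168/0.115 = 0.1461
R_total = 0.08133 + 7.15 + 0.0781 + 0.1461 = 7.456 m²·K/W
E = A × HDD × 24 / R / 1000 = 273 × 1340 × 24 / 7.456 / 1000 = 1178 kWh
Cost = 1178 × 0.219 = $257.9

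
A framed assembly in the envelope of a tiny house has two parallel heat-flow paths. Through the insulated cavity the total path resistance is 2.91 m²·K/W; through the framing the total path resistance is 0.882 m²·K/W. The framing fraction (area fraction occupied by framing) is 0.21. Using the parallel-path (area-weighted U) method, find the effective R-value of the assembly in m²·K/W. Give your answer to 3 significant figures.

1.96 m²·K/W

U_eff = 0.79/2.91 + 0.21/0.882 = 0.2715 + 0.2381 = 0.5096
R_eff = 1/U_eff = 1.962 m²·K/W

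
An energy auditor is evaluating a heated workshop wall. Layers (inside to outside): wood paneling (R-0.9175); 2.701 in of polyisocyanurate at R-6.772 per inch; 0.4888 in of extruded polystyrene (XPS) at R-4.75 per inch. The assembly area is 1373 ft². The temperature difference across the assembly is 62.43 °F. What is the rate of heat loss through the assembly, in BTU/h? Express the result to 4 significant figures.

2.701 × 6.772 = 18.291
0.4888 × 4.75 = 2.3218
R_total = 0.9175 + 18.291 + 2.3218 = 21.53 ft²·°F·h/BTU
Q = A·ΔT/R = 1373 × 62.43 / 21.53 = 3981.2 BTU/h

3981 BTU/h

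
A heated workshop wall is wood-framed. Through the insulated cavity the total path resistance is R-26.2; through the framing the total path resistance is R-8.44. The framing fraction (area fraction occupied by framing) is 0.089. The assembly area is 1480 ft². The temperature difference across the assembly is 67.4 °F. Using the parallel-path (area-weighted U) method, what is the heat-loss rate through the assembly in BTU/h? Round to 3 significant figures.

U_eff = 0.911/26.2 + 0.089/8.44 = 0.03477 + 0.01055 = 0.04532
R_eff = 1/U_eff = 22.07 ft²·°F·h/BTU
Q = 1480 × 67.4 / 22.07 = 4520 BTU/h

4520 BTU/h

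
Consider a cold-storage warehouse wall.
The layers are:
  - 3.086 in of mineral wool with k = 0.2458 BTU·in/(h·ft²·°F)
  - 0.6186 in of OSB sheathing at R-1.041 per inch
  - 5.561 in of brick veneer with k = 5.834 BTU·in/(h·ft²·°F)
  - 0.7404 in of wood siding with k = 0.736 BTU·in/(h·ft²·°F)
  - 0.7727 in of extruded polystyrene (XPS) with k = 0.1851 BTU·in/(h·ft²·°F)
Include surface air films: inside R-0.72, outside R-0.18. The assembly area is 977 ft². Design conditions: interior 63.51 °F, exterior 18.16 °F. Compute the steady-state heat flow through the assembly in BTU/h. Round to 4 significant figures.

2190 BTU/h

3.086/0.2458 = 12.555
0.6186 × 1.041 = 0.64396
5.561/5.834 = 0.95321
0.7404/0.736 = 1.006
0.7727/0.1851 = 4.1745
R_total = 0.72 + 12.555 + 0.64396 + 0.95321 + 1.006 + 4.1745 + 0.18 = 20.233 ft²·°F·h/BTU
Q = A·ΔT/R = 977 × (63.51 − 18.16) / 20.233 = 2189.9 BTU/h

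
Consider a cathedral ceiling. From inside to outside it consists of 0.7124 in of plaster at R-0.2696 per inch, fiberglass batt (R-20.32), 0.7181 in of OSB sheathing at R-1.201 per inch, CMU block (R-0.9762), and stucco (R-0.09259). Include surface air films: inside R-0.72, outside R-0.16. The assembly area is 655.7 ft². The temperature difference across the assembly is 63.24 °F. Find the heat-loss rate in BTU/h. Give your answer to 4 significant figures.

0.7124 × 0.2696 = 0.19206
0.7181 × 1.201 = 0.86244
R_total = 0.72 + 0.19206 + 20.32 + 0.86244 + 0.9762 + 0.09259 + 0.16 = 23.323 ft²·°F·h/BTU
Q = A·ΔT/R = 655.7 × 63.24 / 23.323 = 1777.9 BTU/h

1778 BTU/h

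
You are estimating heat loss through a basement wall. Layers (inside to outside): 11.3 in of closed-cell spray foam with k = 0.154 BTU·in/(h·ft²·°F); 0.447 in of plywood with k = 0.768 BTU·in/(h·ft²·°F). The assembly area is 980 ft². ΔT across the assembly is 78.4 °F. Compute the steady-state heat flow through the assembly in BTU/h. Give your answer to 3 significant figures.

1040 BTU/h

11.3/0.154 = 73.38
0.447/0.768 = 0.582
R_total = 73.38 + 0.582 = 73.96 ft²·°F·h/BTU
Q = A·ΔT/R = 980 × 78.4 / 73.96 = 1039 BTU/h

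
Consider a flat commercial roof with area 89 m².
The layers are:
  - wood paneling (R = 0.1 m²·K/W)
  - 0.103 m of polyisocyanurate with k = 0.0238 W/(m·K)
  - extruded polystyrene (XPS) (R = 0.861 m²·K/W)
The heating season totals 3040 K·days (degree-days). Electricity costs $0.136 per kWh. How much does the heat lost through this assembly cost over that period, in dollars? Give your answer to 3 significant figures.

167 dollars

0.103/0.0238 = 4.328
R_total = 0.1 + 4.328 + 0.861 = 5.289 m²·K/W
E = A × HDD × 24 / R / 1000 = 89 × 3040 × 24 / 5.289 / 1000 = 1228 kWh
Cost = 1228 × 0.136 = $167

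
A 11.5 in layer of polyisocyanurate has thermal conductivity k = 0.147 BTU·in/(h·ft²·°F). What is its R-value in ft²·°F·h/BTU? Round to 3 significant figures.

R = L/k = 11.5/0.147 = 78.23 ft²·°F·h/BTU

78.2 ft²·°F·h/BTU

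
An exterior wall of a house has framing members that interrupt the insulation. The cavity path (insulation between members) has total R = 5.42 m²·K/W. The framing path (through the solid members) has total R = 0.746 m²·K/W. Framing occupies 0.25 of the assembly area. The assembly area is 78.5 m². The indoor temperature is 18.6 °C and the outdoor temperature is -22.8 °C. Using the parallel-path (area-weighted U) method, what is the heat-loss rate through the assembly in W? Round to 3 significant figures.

1540 W

U_eff = 0.75/5.42 + 0.25/0.746 = 0.1384 + 0.3351 = 0.4735
R_eff = 1/U_eff = 2.112 m²·K/W
Q = 78.5 × (18.6 − (-22.8)) / 2.112 = 1539 W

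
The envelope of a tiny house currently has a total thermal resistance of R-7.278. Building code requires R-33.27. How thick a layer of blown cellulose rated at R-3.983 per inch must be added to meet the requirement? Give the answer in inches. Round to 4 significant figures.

6.526 in

ΔR = 33.27 − 7.278 = 25.992 ft²·°F·h/BTU
L = ΔR / (R/in) = 25.992/3.983 = 6.5257 in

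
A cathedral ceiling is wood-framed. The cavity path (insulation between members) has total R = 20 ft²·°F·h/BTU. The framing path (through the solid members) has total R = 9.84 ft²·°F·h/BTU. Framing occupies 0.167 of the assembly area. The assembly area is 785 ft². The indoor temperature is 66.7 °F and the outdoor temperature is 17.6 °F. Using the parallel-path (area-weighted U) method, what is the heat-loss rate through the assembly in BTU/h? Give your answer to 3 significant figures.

2260 BTU/h

U_eff = 0.833/20 + 0.167/9.84 = 0.04165 + 0.01697 = 0.05862
R_eff = 1/U_eff = 17.06 ft²·°F·h/BTU
Q = 785 × (66.7 − 17.6) / 17.06 = 2259 BTU/h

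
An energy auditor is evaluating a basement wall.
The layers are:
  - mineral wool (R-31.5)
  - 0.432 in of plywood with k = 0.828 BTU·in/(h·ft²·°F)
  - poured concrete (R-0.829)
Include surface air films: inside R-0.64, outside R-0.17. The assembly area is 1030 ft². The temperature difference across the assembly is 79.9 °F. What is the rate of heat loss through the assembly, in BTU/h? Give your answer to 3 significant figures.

2440 BTU/h

0.432/0.828 = 0.5217
R_total = 0.64 + 31.5 + 0.5217 + 0.829 + 0.17 = 33.66 ft²·°F·h/BTU
Q = A·ΔT/R = 1030 × 79.9 / 33.66 = 2445 BTU/h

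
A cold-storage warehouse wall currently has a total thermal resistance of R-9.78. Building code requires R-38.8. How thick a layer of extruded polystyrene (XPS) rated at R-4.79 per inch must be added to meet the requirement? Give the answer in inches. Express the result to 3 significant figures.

ΔR = 38.8 − 9.78 = 29.02 ft²·°F·h/BTU
L = ΔR / (R/in) = 29.02/4.79 = 6.058 in

6.06 in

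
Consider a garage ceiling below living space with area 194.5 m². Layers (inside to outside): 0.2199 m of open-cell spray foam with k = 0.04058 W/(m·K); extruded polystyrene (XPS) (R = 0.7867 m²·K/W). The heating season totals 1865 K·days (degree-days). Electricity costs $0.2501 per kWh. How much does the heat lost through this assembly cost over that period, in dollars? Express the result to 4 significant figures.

350.9 dollars

0.2199/0.04058 = 5.4189
R_total = 5.4189 + 0.7867 = 6.2056 m²·K/W
E = A × HDD × 24 / R / 1000 = 194.5 × 1865 × 24 / 6.2056 / 1000 = 1402.9 kWh
Cost = 1402.9 × 0.2501 = $350.86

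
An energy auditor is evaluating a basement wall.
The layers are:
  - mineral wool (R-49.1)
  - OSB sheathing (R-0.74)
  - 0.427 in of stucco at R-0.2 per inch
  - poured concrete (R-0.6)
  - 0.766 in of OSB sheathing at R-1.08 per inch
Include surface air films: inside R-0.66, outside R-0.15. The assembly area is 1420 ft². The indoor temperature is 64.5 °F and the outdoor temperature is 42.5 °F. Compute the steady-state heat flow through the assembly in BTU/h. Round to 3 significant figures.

599 BTU/h

0.427 × 0.2 = 0.0854
0.766 × 1.08 = 0.8273
R_total = 0.66 + 49.1 + 0.74 + 0.0854 + 0.6 + 0.8273 + 0.15 = 52.16 ft²·°F·h/BTU
Q = A·ΔT/R = 1420 × (64.5 − 42.5) / 52.16 = 598.9 BTU/h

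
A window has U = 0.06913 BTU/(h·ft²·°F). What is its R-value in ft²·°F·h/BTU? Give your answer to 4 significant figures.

14.47 ft²·°F·h/BTU

R = 1/U = 1/0.06913 = 14.465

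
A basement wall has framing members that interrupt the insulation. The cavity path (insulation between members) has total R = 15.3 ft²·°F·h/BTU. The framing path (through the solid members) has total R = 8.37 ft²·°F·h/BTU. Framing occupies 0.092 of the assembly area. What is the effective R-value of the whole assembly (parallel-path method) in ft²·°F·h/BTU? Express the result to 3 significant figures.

U_eff = 0.908/15.3 + 0.092/8.37 = 0.05935 + 0.01099 = 0.07034
R_eff = 1/U_eff = 14.22 ft²·°F·h/BTU

14.2 ft²·°F·h/BTU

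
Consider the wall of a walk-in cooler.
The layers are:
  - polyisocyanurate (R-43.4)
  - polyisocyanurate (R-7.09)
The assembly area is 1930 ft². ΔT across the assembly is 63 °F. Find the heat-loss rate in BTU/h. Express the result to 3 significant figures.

2410 BTU/h

R_total = 43.4 + 7.09 = 50.49 ft²·°F·h/BTU
Q = A·ΔT/R = 1930 × 63 / 50.49 = 2408 BTU/h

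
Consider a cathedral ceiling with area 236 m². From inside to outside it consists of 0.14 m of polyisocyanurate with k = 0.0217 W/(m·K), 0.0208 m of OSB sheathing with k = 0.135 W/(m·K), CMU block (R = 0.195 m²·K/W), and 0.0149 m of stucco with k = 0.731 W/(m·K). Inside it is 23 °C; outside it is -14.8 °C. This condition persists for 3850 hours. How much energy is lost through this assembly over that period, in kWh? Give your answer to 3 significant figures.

5040 kWh

0.14/0.0217 = 6.452
0.0208/0.135 = 0.1541
0.0149/0.731 = 0.02038
R_total = 6.452 + 0.1541 + 0.195 + 0.02038 = 6.821 m²·K/W
Q = 236 × (23 − (-14.8)) / 6.821 = 1308 W
E = 1308 W × 3850 h / 1000 = 5035 kWh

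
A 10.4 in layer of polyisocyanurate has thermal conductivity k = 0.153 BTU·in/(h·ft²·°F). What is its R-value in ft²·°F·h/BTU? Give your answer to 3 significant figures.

R = L/k = 10.4/0.153 = 67.97 ft²·°F·h/BTU

68.0 ft²·°F·h/BTU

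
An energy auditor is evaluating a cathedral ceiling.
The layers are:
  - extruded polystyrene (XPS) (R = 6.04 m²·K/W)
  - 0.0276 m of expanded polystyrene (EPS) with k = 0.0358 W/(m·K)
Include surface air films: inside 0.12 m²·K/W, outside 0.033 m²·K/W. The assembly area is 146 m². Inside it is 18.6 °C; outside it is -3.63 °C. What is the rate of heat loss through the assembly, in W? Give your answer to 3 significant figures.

466 W

0.0276/0.0358 = 0.7709
R_total = 0.12 + 6.04 + 0.7709 + 0.033 = 6.964 m²·K/W
Q = A·ΔT/R = 146 × (18.6 − (-3.63)) / 6.964 = 466.1 W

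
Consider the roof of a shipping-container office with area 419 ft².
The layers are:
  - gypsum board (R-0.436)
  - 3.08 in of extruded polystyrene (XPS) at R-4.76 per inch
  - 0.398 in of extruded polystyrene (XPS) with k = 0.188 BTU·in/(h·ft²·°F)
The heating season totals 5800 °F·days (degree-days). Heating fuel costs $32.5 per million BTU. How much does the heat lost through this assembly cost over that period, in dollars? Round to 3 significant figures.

3.08 × 4.76 = 14.66
0.398/0.188 = 2.117
R_total = 0.436 + 14.66 + 2.117 = 17.21 ft²·°F·h/BTU
E = A × HDD × 24 / R = 419 × 5800 × 24 / 17.21 = 3388000 BTU
Cost = 3388000/10⁶ × 32.5 = $110.1

110 dollars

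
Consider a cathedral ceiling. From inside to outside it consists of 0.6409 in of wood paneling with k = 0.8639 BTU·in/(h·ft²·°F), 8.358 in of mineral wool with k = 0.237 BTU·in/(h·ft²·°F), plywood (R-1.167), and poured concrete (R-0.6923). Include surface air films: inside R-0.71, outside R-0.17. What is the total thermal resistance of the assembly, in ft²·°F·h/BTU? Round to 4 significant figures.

0.6409/0.8639 = 0.74187
8.358/0.237 = 35.266
R_total = 0.71 + 0.74187 + 35.266 + 1.167 + 0.6923 + 0.17 = 38.747 ft²·°F·h/BTU

38.75 ft²·°F·h/BTU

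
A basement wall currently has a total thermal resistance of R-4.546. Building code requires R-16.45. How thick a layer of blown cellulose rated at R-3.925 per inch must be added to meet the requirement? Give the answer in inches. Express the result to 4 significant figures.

ΔR = 16.45 − 4.546 = 11.904 ft²·°F·h/BTU
L = ΔR / (R/in) = 11.904/3.925 = 3.0329 in

3.033 in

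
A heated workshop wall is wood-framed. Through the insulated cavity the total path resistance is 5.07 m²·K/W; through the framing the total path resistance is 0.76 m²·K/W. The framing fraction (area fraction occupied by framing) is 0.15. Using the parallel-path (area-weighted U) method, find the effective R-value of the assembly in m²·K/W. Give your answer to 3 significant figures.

2.74 m²·K/W

U_eff = 0.85/5.07 + 0.15/0.76 = 0.1677 + 0.1974 = 0.365
R_eff = 1/U_eff = 2.74 m²·K/W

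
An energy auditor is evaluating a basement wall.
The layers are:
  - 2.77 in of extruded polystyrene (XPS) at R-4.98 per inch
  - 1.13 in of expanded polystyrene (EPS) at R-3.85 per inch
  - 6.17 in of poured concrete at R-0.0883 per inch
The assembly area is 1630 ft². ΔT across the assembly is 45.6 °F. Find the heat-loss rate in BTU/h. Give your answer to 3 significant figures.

3980 BTU/h

2.77 × 4.98 = 13.79
1.13 × 3.85 = 4.35
6.17 × 0.0883 = 0.5448
R_total = 13.79 + 4.35 + 0.5448 = 18.69 ft²·°F·h/BTU
Q = A·ΔT/R = 1630 × 45.6 / 18.69 = 3977 BTU/h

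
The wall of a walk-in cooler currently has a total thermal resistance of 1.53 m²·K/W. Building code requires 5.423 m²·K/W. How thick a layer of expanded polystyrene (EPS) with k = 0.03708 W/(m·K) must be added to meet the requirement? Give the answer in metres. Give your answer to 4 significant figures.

ΔR = 5.423 − 1.53 = 3.893 m²·K/W
L = ΔR × k = 3.893 × 0.03708 = 0.14435 m

0.1444 m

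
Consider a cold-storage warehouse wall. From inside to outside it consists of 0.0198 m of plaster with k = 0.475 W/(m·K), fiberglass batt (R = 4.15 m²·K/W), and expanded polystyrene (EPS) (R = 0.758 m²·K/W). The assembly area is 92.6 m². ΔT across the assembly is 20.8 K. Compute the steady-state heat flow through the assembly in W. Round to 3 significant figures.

389 W

0.0198/0.475 = 0.04168
R_total = 0.04168 + 4.15 + 0.758 = 4.95 m²·K/W
Q = A·ΔT/R = 92.6 × 20.8 / 4.95 = 389.1 W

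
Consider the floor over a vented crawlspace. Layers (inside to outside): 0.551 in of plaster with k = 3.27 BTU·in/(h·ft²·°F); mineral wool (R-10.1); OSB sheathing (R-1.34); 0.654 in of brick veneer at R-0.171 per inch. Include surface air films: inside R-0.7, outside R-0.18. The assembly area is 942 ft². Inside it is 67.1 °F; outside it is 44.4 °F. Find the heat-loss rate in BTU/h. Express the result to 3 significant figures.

1700 BTU/h

0.551/3.27 = 0.1685
0.654 × 0.171 = 0.1118
R_total = 0.7 + 0.1685 + 10.1 + 1.34 + 0.1118 + 0.18 = 12.6 ft²·°F·h/BTU
Q = A·ΔT/R = 942 × (67.1 − 44.4) / 12.6 = 1697 BTU/h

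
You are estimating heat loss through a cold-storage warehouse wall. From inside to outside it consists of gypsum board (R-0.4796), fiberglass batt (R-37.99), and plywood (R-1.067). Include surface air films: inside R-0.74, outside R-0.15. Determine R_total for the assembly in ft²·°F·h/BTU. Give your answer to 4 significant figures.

R_total = 0.74 + 0.4796 + 37.99 + 1.067 + 0.15 = 40.427 ft²·°F·h/BTU

40.43 ft²·°F·h/BTU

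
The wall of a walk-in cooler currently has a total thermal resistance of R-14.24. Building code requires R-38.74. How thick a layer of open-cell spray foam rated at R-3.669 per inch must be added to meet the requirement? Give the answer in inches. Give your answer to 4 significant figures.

6.678 in

ΔR = 38.74 − 14.24 = 24.5 ft²·°F·h/BTU
L = ΔR / (R/in) = 24.5/3.669 = 6.6776 in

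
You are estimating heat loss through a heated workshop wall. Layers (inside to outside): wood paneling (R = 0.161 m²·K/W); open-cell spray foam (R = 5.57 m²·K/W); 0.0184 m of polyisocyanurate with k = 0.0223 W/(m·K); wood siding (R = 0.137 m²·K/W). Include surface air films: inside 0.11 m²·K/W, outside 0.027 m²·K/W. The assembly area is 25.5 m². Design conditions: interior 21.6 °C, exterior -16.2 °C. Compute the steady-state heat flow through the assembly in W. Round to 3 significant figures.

141 W

0.0184/0.0223 = 0.8251
R_total = 0.11 + 0.161 + 5.57 + 0.8251 + 0.137 + 0.027 = 6.83 m²·K/W
Q = A·ΔT/R = 25.5 × (21.6 − (-16.2)) / 6.83 = 141.1 W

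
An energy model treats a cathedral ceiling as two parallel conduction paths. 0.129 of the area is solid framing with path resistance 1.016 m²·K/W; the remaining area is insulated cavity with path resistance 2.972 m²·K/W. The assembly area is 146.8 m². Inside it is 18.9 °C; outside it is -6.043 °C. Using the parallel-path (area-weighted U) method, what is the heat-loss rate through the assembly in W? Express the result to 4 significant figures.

U_eff = 0.871/2.972 + 0.129/1.016 = 0.29307 + 0.12697 = 0.42004
R_eff = 1/U_eff = 2.3807 m²·K/W
Q = 146.8 × (18.9 − (-6.043)) / 2.3807 = 1538 W

1538 W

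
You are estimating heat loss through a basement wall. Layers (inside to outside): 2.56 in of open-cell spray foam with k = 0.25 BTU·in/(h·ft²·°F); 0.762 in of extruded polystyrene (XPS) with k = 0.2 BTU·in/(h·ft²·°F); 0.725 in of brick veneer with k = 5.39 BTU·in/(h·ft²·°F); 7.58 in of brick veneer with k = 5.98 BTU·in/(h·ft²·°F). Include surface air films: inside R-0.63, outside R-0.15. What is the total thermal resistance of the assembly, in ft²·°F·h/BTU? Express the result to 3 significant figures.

16.2 ft²·°F·h/BTU

2.56/0.25 = 10.24
0.762/0.2 = 3.81
0.725/5.39 = 0.1345
7.58/5.98 = 1.268
R_total = 0.63 + 10.24 + 3.81 + 0.1345 + 1.268 + 0.15 = 16.23 ft²·°F·h/BTU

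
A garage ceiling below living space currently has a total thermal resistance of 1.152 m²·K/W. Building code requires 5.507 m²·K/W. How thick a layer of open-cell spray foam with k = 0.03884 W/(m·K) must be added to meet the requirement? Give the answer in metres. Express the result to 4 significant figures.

ΔR = 5.507 − 1.152 = 4.355 m²·K/W
L = ΔR × k = 4.355 × 0.03884 = 0.16915 m

0.1691 m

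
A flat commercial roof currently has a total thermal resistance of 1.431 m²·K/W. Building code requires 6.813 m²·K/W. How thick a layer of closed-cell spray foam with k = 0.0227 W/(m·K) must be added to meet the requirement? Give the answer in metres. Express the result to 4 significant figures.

ΔR = 6.813 − 1.431 = 5.382 m²·K/W
L = ΔR × k = 5.382 × 0.0227 = 0.12217 m

0.1222 m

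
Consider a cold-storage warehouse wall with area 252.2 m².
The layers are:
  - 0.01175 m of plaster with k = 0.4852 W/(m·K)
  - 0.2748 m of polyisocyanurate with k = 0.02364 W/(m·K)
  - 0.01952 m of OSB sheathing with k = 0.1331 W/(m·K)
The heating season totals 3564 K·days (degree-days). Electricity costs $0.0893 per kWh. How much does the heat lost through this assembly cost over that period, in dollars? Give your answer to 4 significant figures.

163.3 dollars

0.01175/0.4852 = 0.024217
0.2748/0.02364 = 11.624
0.01952/0.1331 = 0.14666
R_total = 0.024217 + 11.624 + 0.14666 = 11.795 m²·K/W
E = A × HDD × 24 / R / 1000 = 252.2 × 3564 × 24 / 11.795 / 1000 = 1828.9 kWh
Cost = 1828.9 × 0.0893 = $163.32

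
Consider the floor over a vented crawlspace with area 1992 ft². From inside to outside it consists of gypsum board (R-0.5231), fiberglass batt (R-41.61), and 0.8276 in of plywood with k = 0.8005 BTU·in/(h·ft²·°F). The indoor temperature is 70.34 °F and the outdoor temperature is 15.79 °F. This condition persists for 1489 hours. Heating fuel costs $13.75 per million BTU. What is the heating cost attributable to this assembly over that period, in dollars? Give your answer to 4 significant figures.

0.8276/0.8005 = 1.0339
R_total = 0.5231 + 41.61 + 1.0339 = 43.167 ft²·°F·h/BTU
Q = 1992 × (70.34 − 15.79) / 43.167 = 2517.3 BTU/h
E = 2517.3 × 1489 = 3748200 BTU
Cost = 3748200/10⁶ × 13.75 = $51.538

51.54 dollars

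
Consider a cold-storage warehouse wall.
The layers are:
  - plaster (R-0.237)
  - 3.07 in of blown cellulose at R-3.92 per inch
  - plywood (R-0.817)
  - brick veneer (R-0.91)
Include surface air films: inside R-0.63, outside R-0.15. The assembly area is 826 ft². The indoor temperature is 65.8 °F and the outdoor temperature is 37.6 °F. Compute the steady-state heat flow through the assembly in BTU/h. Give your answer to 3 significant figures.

1580 BTU/h

3.07 × 3.92 = 12.03
R_total = 0.63 + 0.237 + 12.03 + 0.817 + 0.91 + 0.15 = 14.78 ft²·°F·h/BTU
Q = A·ΔT/R = 826 × (65.8 − 37.6) / 14.78 = 1576 BTU/h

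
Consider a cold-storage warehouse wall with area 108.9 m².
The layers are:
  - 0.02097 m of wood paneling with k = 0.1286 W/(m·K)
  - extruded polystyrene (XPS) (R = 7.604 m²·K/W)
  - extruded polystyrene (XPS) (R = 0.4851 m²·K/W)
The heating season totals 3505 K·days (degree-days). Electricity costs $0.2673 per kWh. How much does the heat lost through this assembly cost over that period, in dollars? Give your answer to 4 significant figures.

296.7 dollars

0.02097/0.1286 = 0.16306
R_total = 0.16306 + 7.604 + 0.4851 = 8.2522 m²·K/W
E = A × HDD × 24 / R / 1000 = 108.9 × 3505 × 24 / 8.2522 / 1000 = 1110.1 kWh
Cost = 1110.1 × 0.2673 = $296.73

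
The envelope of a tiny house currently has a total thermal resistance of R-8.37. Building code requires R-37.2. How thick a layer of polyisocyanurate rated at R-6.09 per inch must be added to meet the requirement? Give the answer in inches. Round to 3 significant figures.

4.73 in

ΔR = 37.2 − 8.37 = 28.83 ft²·°F·h/BTU
L = ΔR / (R/in) = 28.83/6.09 = 4.734 in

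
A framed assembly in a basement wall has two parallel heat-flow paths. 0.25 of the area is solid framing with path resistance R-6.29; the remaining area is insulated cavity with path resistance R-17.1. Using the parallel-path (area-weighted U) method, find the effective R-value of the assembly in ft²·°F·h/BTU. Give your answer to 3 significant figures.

12.0 ft²·°F·h/BTU

U_eff = 0.75/17.1 + 0.25/6.29 = 0.04386 + 0.03975 = 0.08361
R_eff = 1/U_eff = 11.96 ft²·°F·h/BTU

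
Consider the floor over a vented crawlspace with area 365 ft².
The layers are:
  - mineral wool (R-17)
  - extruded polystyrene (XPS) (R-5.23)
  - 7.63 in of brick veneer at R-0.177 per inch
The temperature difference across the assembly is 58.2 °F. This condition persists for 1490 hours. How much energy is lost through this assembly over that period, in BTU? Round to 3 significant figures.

1340000 BTU

7.63 × 0.177 = 1.351
R_total = 17 + 5.23 + 1.351 = 23.58 ft²·°F·h/BTU
Q = 365 × 58.2 / 23.58 = 900.9 BTU/h
E = 900.9 × 1490 = 1342000 BTU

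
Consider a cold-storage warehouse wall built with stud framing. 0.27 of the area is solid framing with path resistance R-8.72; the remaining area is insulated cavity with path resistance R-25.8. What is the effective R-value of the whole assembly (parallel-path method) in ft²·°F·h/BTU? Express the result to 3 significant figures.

U_eff = 0.73/25.8 + 0.27/8.72 = 0.02829 + 0.03096 = 0.05926
R_eff = 1/U_eff = 16.88 ft²·°F·h/BTU

16.9 ft²·°F·h/BTU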